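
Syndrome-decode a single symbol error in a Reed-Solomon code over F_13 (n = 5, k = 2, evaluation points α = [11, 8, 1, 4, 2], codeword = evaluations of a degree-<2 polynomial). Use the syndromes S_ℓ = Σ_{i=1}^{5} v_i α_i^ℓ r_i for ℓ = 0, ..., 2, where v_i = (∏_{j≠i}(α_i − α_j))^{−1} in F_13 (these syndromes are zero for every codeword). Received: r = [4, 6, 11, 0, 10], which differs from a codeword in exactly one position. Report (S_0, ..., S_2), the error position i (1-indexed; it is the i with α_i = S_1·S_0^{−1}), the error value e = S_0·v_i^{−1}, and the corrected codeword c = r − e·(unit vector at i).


S = (11, 11, 11), error at position 3, error magnitude e = 9, c = [4, 6, 2, 0, 10].

Step 1: column multipliers v_i = (∏_{j≠i}(α_i − α_j))^{−1} mod 13.
  i = 1 (α = 11): (11−8)(11−1)(11−4)(11−2) = 3·10·7·9 = 1890 ≡ 5, so v_1 = 5^{−1} = 8 (mod 13).
  i = 2 (α = 8): (8−11)(8−1)(8−4)(8−2) = (−3)·7·4·6 = −504 ≡ 3, so v_2 = 3^{−1} = 9 (mod 13).
  i = 3 (α = 1): (1−11)(1−8)(1−4)(1−2) = (−10)·(−7)·(−3)·(−1) = 210 ≡ 2, so v_3 = 2^{−1} = 7 (mod 13).
  i = 4 (α = 4): (4−11)(4−8)(4−1)(4−2) = (−7)·(−4)·3·2 = 168 ≡ 12, so v_4 = 12^{−1} = 12 (mod 13).
  i = 5 (α = 2): (2−11)(2−8)(2−1)(2−4) = (−9)·(−6)·1·(−2) = −108 ≡ 9, so v_5 = 9^{−1} = 3 (mod 13).
  v = [8, 9, 7, 12, 3].
Step 2: syndromes of r = [4, 6, 11, 0, 10] (all sums mod 13).
  S_0 = Σ v_i r_i = 8·4 + 9·6 + 7·11 + 12·0 + 3·10 = 193 ≡ 11.
  S_1 = Σ v_i α_i r_i = 8·11·4 + 9·8·6 + 7·1·11 + 12·4·0 + 3·2·10 = 921 ≡ 11.
  α_i^2 mod 13 = [4, 12, 1, 3, 4].
  S_2 = Σ v_i α_i^2 r_i = 8·4·4 + 9·12·6 + 7·1·11 + 12·3·0 + 3·4·10 = 973 ≡ 11.
  S = (11, 11, 11) ≠ 0, so r is not a codeword (an error is present).
Step 3: locate the error. For a single error e at position i, S_ℓ = v_i·e·α_i^ℓ, so α_err = S_1/S_0.
  S_0^{−1} = 11^{−1} = 6 (mod 13), so α_err = 11·6 = 66 ≡ 1 = α_3. Error position i = 3.
  Consistency check: S_2/S_1 = 11·6 = 66 ≡ 1 = α_err ✓ (single-error assumption holds).
Step 4: error magnitude e = S_0/v_3 = S_0·∏_{j≠3}(α_3 − α_j) = 11·2 = 22 ≡ 9 (mod 13).
Step 5: correct position 3: c_3 = r_3 − e = 11 − 9 ≡ 2 (mod 13). Hence c = [4, 6, 2, 0, 10].
  Check: interpolating c through the α_i gives m(x) = 7 + 8·x (degree < 2) with m(α_i) = c_i for every i, so c is indeed a codeword.


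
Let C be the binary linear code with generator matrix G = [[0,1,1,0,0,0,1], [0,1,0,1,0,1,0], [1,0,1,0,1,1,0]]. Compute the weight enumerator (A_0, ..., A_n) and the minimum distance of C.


Weight distribution: A_0 = 1, A_3 = 2, A_4 = 3, A_5 = 2. Minimum distance d = 3.

Enumerate all 2^3 = 8 messages m ∈ F_2^3.
For each, compute codeword c = mG in F_2^7, then tally its weight.
  m = 000 → c = 0000000, weight = 0.
  m = 100 → c = 0110001, weight = 3.
  m = 010 → c = 0101010, weight = 3.
  m = 110 → c = 0011011, weight = 4.
  m = 001 → c = 1010110, weight = 4.
  m = 101 → c = 1100111, weight = 5.
  m = 011 → c = 1111100, weight = 5.
  m = 111 → c = 1001101, weight = 4.
Tally weights:
  weight 0: 1 codewords.
  weight 3: 2 codewords.
  weight 4: 3 codewords.
  weight 5: 2 codewords.
Minimum distance d = smallest w > 0 with A_w > 0 = 3.
Sanity: Σ A_w = 8 = 2^3 = 8 ✓.


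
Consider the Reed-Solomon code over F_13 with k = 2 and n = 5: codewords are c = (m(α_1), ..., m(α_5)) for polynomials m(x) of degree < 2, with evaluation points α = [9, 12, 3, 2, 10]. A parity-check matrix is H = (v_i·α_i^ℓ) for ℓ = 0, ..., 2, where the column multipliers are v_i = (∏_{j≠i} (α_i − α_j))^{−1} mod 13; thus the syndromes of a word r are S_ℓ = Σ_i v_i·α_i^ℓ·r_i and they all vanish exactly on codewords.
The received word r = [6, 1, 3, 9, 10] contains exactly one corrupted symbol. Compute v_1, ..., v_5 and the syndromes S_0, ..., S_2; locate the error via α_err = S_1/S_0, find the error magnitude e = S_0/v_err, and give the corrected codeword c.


S = (2, 7, 5), error at position 5, error magnitude e = 10, c = [6, 1, 3, 9, 0].

Step 1: column multipliers v_i = (∏_{j≠i}(α_i − α_j))^{−1} mod 13.
  i = 1 (α = 9): (9−12)(9−3)(9−2)(9−10) = (−3)·6·7·(−1) = 126 ≡ 9, so v_1 = 9^{−1} = 3 (mod 13).
  i = 2 (α = 12): (12−9)(12−3)(12−2)(12−10) = 3·9·10·2 = 540 ≡ 7, so v_2 = 7^{−1} = 2 (mod 13).
  i = 3 (α = 3): (3−9)(3−12)(3−2)(3−10) = (−6)·(−9)·1·(−7) = −378 ≡ 12, so v_3 = 12^{−1} = 12 (mod 13).
  i = 4 (α = 2): (2−9)(2−12)(2−3)(2−10) = (−7)·(−10)·(−1)·(−8) = 560 ≡ 1, so v_4 = 1^{−1} = 1 (mod 13).
  i = 5 (α = 10): (10−9)(10−12)(10−3)(10−2) = 1·(−2)·7·8 = −112 ≡ 5, so v_5 = 5^{−1} = 8 (mod 13).
  v = [3, 2, 12, 1, 8].
Step 2: syndromes of r = [6, 1, 3, 9, 10] (all sums mod 13).
  S_0 = Σ v_i r_i = 3·6 + 2·1 + 12·3 + 1·9 + 8·10 = 145 ≡ 2.
  S_1 = Σ v_i α_i r_i = 3·9·6 + 2·12·1 + 12·3·3 + 1·2·9 + 8·10·10 = 1112 ≡ 7.
  α_i^2 mod 13 = [3, 1, 9, 4, 9].
  S_2 = Σ v_i α_i^2 r_i = 3·3·6 + 2·1·1 + 12·9·3 + 1·4·9 + 8·9·10 = 1136 ≡ 5.
  S = (2, 7, 5) ≠ 0, so r is not a codeword (an error is present).
Step 3: locate the error. For a single error e at position i, S_ℓ = v_i·e·α_i^ℓ, so α_err = S_1/S_0.
  S_0^{−1} = 2^{−1} = 7 (mod 13), so α_err = 7·7 = 49 ≡ 10 = α_5. Error position i = 5.
  Consistency check: S_2/S_1 = 5·2 = 10 ≡ 10 = α_err ✓ (single-error assumption holds).
Step 4: error magnitude e = S_0/v_5 = S_0·∏_{j≠5}(α_5 − α_j) = 2·5 = 10 ≡ 10 (mod 13).
Step 5: correct position 5: c_5 = r_5 − e = 10 − 10 ≡ 0 (mod 13). Hence c = [6, 1, 3, 9, 0].
  Check: interpolating c through the α_i gives m(x) = 8 + 7·x (degree < 2) with m(α_i) = c_i for every i, so c is indeed a codeword.


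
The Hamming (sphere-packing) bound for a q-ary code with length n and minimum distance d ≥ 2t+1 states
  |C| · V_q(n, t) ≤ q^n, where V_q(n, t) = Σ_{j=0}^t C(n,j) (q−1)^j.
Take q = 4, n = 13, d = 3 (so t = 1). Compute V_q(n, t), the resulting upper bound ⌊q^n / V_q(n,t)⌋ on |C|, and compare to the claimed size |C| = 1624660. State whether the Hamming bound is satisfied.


V_q(n, t) = 40, q^n = 67108864, Hamming bound = 1677721, |C| = 1624660 ≤ bound (satisfied).

Step 1: Compute V_q(n, t) = Σ_{j=0}^1 C(n, j) (q−1)^j.
  j = 0: C(13,0)·(3)^0 = 1·1 = 1.
  j = 1: C(13,1)·(3)^1 = 13·3 = 39.
  V_q(n, t) = 1 + 39 = 40.
Step 2: q^n = 4^13 = 67108864.
Step 3: Hamming bound ⌊q^n / V_q(n,t)⌋ = ⌊67108864/40⌋ = 1677721.
Step 4: Compare |C| = 1624660 to 1677721: satisfied.
The claimed |C| lies below the Hamming bound.


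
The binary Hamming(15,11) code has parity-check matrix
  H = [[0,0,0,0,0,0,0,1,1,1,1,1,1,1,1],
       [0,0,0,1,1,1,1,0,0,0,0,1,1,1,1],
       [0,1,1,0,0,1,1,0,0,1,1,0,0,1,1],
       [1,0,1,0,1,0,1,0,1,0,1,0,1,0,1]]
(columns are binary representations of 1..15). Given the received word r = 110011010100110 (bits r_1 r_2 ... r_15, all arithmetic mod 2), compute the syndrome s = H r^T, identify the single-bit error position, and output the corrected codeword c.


s = (0, 0, 0, 1)^T, error position = 1, corrected codeword c = 010011010100110

Compute s = H r^T mod 2 one row at a time:
  s_1 = 1 + 0 + 1 + 0 + 0 + 1 + 1 + 0 = 4 ≡ 0 (mod 2).
  s_2 = 0 + 1 + 1 + 0 + 0 + 1 + 1 + 0 = 4 ≡ 0 (mod 2).
  s_3 = 1 + 0 + 1 + 0 + 1 + 0 + 1 + 0 = 4 ≡ 0 (mod 2).
  s_4 = 1 + 0 + 1 + 0 + 0 + 0 + 1 + 0 = 3 ≡ 1 (mod 2).
s = (0, 0, 0, 1)^T — this equals column 1 of H (binary 0001), so error is at position 1.
Correct: flip bit 1 of r = 110011010100110 to get c = 010011010100110.


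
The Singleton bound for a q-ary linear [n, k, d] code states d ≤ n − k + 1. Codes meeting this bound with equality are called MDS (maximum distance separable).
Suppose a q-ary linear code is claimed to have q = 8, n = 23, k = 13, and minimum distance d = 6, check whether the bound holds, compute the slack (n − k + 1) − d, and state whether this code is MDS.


Singleton RHS = n − k + 1 = 11, slack = 5, bound satisfied, not MDS.

Singleton bound: d ≤ n − k + 1.
Here n = 23, k = 13, so n − k + 1 = 11.
Given d = 6, check d ≤ 11: YES.
Slack = (n − k + 1) − d = 5.
The code is NOT MDS (slack = 5 > 0).
Description: the claimed parameters are [23, 13, 6]_8; such a code would be non-MDS.


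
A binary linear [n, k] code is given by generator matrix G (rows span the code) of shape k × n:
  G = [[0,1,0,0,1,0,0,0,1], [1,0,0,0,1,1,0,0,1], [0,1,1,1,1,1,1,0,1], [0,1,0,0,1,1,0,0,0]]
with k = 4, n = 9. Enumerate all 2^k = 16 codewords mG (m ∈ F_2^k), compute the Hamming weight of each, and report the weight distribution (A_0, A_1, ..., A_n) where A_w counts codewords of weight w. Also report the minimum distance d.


Weight distribution: A_0 = 1, A_2 = 2, A_3 = 4, A_4 = 3, A_5 = 2, A_6 = 2, A_7 = 2. Minimum distance d = 2.

Enumerate all 2^4 = 16 messages m ∈ F_2^4.
For each, compute codeword c = mG in F_2^9, then tally its weight.
  m = 0000 → c = 000000000, weight = 0.
  m = 1000 → c = 010010001, weight = 3.
  m = 0100 → c = 100011001, weight = 4.
  m = 1100 → c = 110001000, weight = 3.
  m = 0010 → c = 011111101, weight = 7.
  m = 1010 → c = 001101100, weight = 4.
  m = 0110 → c = 111100100, weight = 5.
  m = 1110 → c = 101110101, weight = 6.
  m = 0001 → c = 010011000, weight = 3.
  m = 1001 → c = 000001001, weight = 2.
  m = 0101 → c = 110000001, weight = 3.
  m = 1101 → c = 100010000, weight = 2.
  m = 0011 → c = 001100101, weight = 4.
  m = 1011 → c = 011110100, weight = 5.
  m = 0111 → c = 101111100, weight = 6.
  m = 1111 → c = 111101101, weight = 7.
Tally weights:
  weight 0: 1 codewords.
  weight 2: 2 codewords.
  weight 3: 4 codewords.
  weight 4: 3 codewords.
  weight 5: 2 codewords.
  weight 6: 2 codewords.
  weight 7: 2 codewords.
Minimum distance d = smallest w > 0 with A_w > 0 = 2.
Sanity: Σ A_w = 16 = 2^4 = 16 ✓.


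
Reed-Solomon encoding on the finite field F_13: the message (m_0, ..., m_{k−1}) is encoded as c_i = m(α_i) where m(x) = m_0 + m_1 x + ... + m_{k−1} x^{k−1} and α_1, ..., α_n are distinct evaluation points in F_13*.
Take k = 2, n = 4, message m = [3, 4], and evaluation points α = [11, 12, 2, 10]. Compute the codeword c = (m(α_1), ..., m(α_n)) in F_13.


c = [8, 12, 11, 4]

Message polynomial: m(x) = 3 + 4·x (mod 13).
For each evaluation point α_i, compute m(α_i) mod 13:
  α_1 = 11: Horner steps 4 → 8, so m(11) = 8.
  α_2 = 12: Horner steps 4 → 12, so m(12) = 12.
  α_3 = 2: Horner steps 4 → 11, so m(2) = 11.
  α_4 = 10: Horner steps 4 → 4, so m(10) = 4.
Codeword c = [8, 12, 11, 4] ∈ F_13^4.


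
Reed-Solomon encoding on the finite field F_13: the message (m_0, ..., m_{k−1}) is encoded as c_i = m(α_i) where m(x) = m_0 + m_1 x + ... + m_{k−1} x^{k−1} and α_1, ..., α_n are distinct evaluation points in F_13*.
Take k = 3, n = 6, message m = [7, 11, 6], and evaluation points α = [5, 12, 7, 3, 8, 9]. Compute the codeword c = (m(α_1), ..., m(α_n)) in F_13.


c = [4, 2, 1, 3, 11, 7]

Message polynomial: m(x) = 7 + 11·x + 6·x^2 (mod 13).
For each evaluation point α_i, compute m(α_i) mod 13:
  α_1 = 5: Horner steps 6 → 2 → 4, so m(5) = 4.
  α_2 = 12: Horner steps 6 → 5 → 2, so m(12) = 2.
  α_3 = 7: Horner steps 6 → 1 → 1, so m(7) = 1.
  α_4 = 3: Horner steps 6 → 3 → 3, so m(3) = 3.
  α_5 = 8: Horner steps 6 → 7 → 11, so m(8) = 11.
  α_6 = 9: Horner steps 6 → 0 → 7, so m(9) = 7.
Codeword c = [4, 2, 1, 3, 11, 7] ∈ F_13^6.


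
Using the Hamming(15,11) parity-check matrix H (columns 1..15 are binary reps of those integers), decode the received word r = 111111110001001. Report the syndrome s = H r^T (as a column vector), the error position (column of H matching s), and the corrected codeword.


s = (1, 0, 1, 1)^T, error position = 11, corrected codeword c = 111111110011001

Compute s = H r^T mod 2 one row at a time:
  s_1 = 1 + 0 + 0 + 0 + 1 + 0 + 0 + 1 = 3 ≡ 1 (mod 2).
  s_2 = 1 + 1 + 1 + 1 + 1 + 0 + 0 + 1 = 6 ≡ 0 (mod 2).
  s_3 = 1 + 1 + 1 + 1 + 0 + 0 + 0 + 1 = 5 ≡ 1 (mod 2).
  s_4 = 1 + 1 + 1 + 1 + 0 + 0 + 0 + 1 = 5 ≡ 1 (mod 2).
s = (1, 0, 1, 1)^T — this equals column 11 of H (binary 1011), so error is at position 11.
Correct: flip bit 11 of r = 111111110001001 to get c = 111111110011001.


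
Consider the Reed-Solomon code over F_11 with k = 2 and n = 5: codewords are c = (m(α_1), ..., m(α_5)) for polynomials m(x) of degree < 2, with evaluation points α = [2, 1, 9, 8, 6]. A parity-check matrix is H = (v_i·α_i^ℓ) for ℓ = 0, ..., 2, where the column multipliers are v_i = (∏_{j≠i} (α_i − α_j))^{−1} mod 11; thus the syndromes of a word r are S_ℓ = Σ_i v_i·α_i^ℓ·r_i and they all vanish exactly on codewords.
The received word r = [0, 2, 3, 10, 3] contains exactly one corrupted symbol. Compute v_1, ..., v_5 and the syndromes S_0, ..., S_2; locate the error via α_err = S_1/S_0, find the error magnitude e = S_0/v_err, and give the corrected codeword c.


S = (2, 7, 8), error at position 3, error magnitude e = 6, c = [0, 2, 8, 10, 3].

Step 1: column multipliers v_i = (∏_{j≠i}(α_i − α_j))^{−1} mod 11.
  i = 1 (α = 2): (2−1)(2−9)(2−8)(2−6) = 1·(−7)·(−6)·(−4) = −168 ≡ 8, so v_1 = 8^{−1} = 7 (mod 11).
  i = 2 (α = 1): (1−2)(1−9)(1−8)(1−6) = (−1)·(−8)·(−7)·(−5) = 280 ≡ 5, so v_2 = 5^{−1} = 9 (mod 11).
  i = 3 (α = 9): (9−2)(9−1)(9−8)(9−6) = 7·8·1·3 = 168 ≡ 3, so v_3 = 3^{−1} = 4 (mod 11).
  i = 4 (α = 8): (8−2)(8−1)(8−9)(8−6) = 6·7·(−1)·2 = −84 ≡ 4, so v_4 = 4^{−1} = 3 (mod 11).
  i = 5 (α = 6): (6−2)(6−1)(6−9)(6−8) = 4·5·(−3)·(−2) = 120 ≡ 10, so v_5 = 10^{−1} = 10 (mod 11).
  v = [7, 9, 4, 3, 10].
Step 2: syndromes of r = [0, 2, 3, 10, 3] (all sums mod 11).
  S_0 = Σ v_i r_i = 7·0 + 9·2 + 4·3 + 3·10 + 10·3 = 90 ≡ 2.
  S_1 = Σ v_i α_i r_i = 7·2·0 + 9·1·2 + 4·9·3 + 3·8·10 + 10·6·3 = 546 ≡ 7.
  α_i^2 mod 11 = [4, 1, 4, 9, 3].
  S_2 = Σ v_i α_i^2 r_i = 7·4·0 + 9·1·2 + 4·4·3 + 3·9·10 + 10·3·3 = 426 ≡ 8.
  S = (2, 7, 8) ≠ 0, so r is not a codeword (an error is present).
Step 3: locate the error. For a single error e at position i, S_ℓ = v_i·e·α_i^ℓ, so α_err = S_1/S_0.
  S_0^{−1} = 2^{−1} = 6 (mod 11), so α_err = 7·6 = 42 ≡ 9 = α_3. Error position i = 3.
  Consistency check: S_2/S_1 = 8·8 = 64 ≡ 9 = α_err ✓ (single-error assumption holds).
Step 4: error magnitude e = S_0/v_3 = S_0·∏_{j≠3}(α_3 − α_j) = 2·3 = 6 ≡ 6 (mod 11).
Step 5: correct position 3: c_3 = r_3 − e = 3 − 6 ≡ 8 (mod 11). Hence c = [0, 2, 8, 10, 3].
  Check: interpolating c through the α_i gives m(x) = 4 + 9·x (degree < 2) with m(α_i) = c_i for every i, so c is indeed a codeword.


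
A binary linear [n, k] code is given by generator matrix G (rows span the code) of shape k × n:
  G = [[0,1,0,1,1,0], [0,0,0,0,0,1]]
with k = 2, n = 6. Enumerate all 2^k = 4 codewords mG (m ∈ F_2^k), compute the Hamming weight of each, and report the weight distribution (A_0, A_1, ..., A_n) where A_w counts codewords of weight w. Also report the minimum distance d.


Weight distribution: A_0 = 1, A_1 = 1, A_3 = 1, A_4 = 1. Minimum distance d = 1.

Enumerate all 2^2 = 4 messages m ∈ F_2^2.
For each, compute codeword c = mG in F_2^6, then tally its weight.
  m = 00 → c = 000000, weight = 0.
  m = 10 → c = 010110, weight = 3.
  m = 01 → c = 000001, weight = 1.
  m = 11 → c = 010111, weight = 4.
Tally weights:
  weight 0: 1 codewords.
  weight 1: 1 codewords.
  weight 3: 1 codewords.
  weight 4: 1 codewords.
Minimum distance d = smallest w > 0 with A_w > 0 = 1.
Sanity: Σ A_w = 4 = 2^2 = 4 ✓.


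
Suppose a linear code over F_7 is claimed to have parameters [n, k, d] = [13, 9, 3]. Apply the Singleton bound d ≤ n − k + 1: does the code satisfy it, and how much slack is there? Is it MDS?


Singleton RHS = n − k + 1 = 5, slack = 2, bound satisfied, not MDS.

Singleton bound: d ≤ n − k + 1.
Here n = 13, k = 9, so n − k + 1 = 5.
Given d = 3, check d ≤ 5: YES.
Slack = (n − k + 1) − d = 2.
The code is NOT MDS (slack = 2 > 0).
Description: the claimed parameters are [13, 9, 3]_7; such a code would be non-MDS.


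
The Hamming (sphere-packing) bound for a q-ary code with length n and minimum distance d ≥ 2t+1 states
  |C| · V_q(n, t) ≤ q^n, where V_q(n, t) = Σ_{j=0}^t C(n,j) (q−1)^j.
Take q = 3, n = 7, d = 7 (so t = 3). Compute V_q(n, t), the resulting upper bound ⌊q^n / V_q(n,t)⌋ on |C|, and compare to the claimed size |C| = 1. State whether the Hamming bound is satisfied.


V_q(n, t) = 379, q^n = 2187, Hamming bound = 5, |C| = 1 ≤ bound (satisfied).

Step 1: Compute V_q(n, t) = Σ_{j=0}^3 C(n, j) (q−1)^j.
  j = 0: C(7,0)·(2)^0 = 1·1 = 1.
  j = 1: C(7,1)·(2)^1 = 7·2 = 14.
  j = 2: C(7,2)·(2)^2 = 21·4 = 84.
  j = 3: C(7,3)·(2)^3 = 35·8 = 280.
  V_q(n, t) = 1 + 14 + 84 + 280 = 379.
Step 2: q^n = 3^7 = 2187.
Step 3: Hamming bound ⌊q^n / V_q(n,t)⌋ = ⌊2187/379⌋ = 5.
Step 4: Compare |C| = 1 to 5: satisfied.
The claimed |C| lies below the Hamming bound.


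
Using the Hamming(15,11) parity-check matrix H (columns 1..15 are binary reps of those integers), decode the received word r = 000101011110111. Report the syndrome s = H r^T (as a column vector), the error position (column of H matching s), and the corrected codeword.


s = (1, 1, 1, 0)^T, error position = 14, corrected codeword c = 000101011110101

Compute s = H r^T mod 2 one row at a time:
  s_1 = 1 + 1 + 1 + 1 + 0 + 1 + 1 + 1 = 7 ≡ 1 (mod 2).
  s_2 = 1 + 0 + 1 + 0 + 0 + 1 + 1 + 1 = 5 ≡ 1 (mod 2).
  s_3 = 0 + 0 + 1 + 0 + 1 + 1 + 1 + 1 = 5 ≡ 1 (mod 2).
  s_4 = 0 + 0 + 0 + 0 + 1 + 1 + 1 + 1 = 4 ≡ 0 (mod 2).
s = (1, 1, 1, 0)^T — this equals column 14 of H (binary 1110), so error is at position 14.
Correct: flip bit 14 of r = 000101011110111 to get c = 000101011110101.


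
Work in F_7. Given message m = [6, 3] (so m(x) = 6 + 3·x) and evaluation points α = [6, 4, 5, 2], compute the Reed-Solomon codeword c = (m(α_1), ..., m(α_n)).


c = [3, 4, 0, 5]

Message polynomial: m(x) = 6 + 3·x (mod 7).
For each evaluation point α_i, compute m(α_i) mod 7:
  α_1 = 6: Horner steps 3 → 3, so m(6) = 3.
  α_2 = 4: Horner steps 3 → 4, so m(4) = 4.
  α_3 = 5: Horner steps 3 → 0, so m(5) = 0.
  α_4 = 2: Horner steps 3 → 5, so m(2) = 5.
Codeword c = [3, 4, 0, 5] ∈ F_7^4.


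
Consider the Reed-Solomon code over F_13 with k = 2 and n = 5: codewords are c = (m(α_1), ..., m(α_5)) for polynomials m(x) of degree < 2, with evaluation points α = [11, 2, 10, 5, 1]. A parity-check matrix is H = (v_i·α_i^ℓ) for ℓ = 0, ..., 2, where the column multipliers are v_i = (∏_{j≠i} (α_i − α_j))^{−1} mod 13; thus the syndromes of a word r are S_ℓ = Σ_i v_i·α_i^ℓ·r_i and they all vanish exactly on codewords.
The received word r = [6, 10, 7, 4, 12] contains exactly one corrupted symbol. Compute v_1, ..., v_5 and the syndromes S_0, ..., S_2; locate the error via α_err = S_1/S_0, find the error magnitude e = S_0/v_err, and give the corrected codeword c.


S = (2, 9, 8), error at position 1, error magnitude e = 1, c = [5, 10, 7, 4, 12].

Step 1: column multipliers v_i = (∏_{j≠i}(α_i − α_j))^{−1} mod 13.
  i = 1 (α = 11): (11−2)(11−10)(11−5)(11−1) = 9·1·6·10 = 540 ≡ 7, so v_1 = 7^{−1} = 2 (mod 13).
  i = 2 (α = 2): (2−11)(2−10)(2−5)(2−1) = (−9)·(−8)·(−3)·1 = −216 ≡ 5, so v_2 = 5^{−1} = 8 (mod 13).
  i = 3 (α = 10): (10−11)(10−2)(10−5)(10−1) = (−1)·8·5·9 = −360 ≡ 4, so v_3 = 4^{−1} = 10 (mod 13).
  i = 4 (α = 5): (5−11)(5−2)(5−10)(5−1) = (−6)·3·(−5)·4 = 360 ≡ 9, so v_4 = 9^{−1} = 3 (mod 13).
  i = 5 (α = 1): (1−11)(1−2)(1−10)(1−5) = (−10)·(−1)·(−9)·(−4) = 360 ≡ 9, so v_5 = 9^{−1} = 3 (mod 13).
  v = [2, 8, 10, 3, 3].
Step 2: syndromes of r = [6, 10, 7, 4, 12] (all sums mod 13).
  S_0 = Σ v_i r_i = 2·6 + 8·10 + 10·7 + 3·4 + 3·12 = 210 ≡ 2.
  S_1 = Σ v_i α_i r_i = 2·11·6 + 8·2·10 + 10·10·7 + 3·5·4 + 3·1·12 = 1088 ≡ 9.
  α_i^2 mod 13 = [4, 4, 9, 12, 1].
  S_2 = Σ v_i α_i^2 r_i = 2·4·6 + 8·4·10 + 10·9·7 + 3·12·4 + 3·1·12 = 1178 ≡ 8.
  S = (2, 9, 8) ≠ 0, so r is not a codeword (an error is present).
Step 3: locate the error. For a single error e at position i, S_ℓ = v_i·e·α_i^ℓ, so α_err = S_1/S_0.
  S_0^{−1} = 2^{−1} = 7 (mod 13), so α_err = 9·7 = 63 ≡ 11 = α_1. Error position i = 1.
  Consistency check: S_2/S_1 = 8·3 = 24 ≡ 11 = α_err ✓ (single-error assumption holds).
Step 4: error magnitude e = S_0/v_1 = S_0·∏_{j≠1}(α_1 − α_j) = 2·7 = 14 ≡ 1 (mod 13).
Step 5: correct position 1: c_1 = r_1 − e = 6 − 1 ≡ 5 (mod 13). Hence c = [5, 10, 7, 4, 12].
  Check: interpolating c through the α_i gives m(x) = 1 + 11·x (degree < 2) with m(α_i) = c_i for every i, so c is indeed a codeword.


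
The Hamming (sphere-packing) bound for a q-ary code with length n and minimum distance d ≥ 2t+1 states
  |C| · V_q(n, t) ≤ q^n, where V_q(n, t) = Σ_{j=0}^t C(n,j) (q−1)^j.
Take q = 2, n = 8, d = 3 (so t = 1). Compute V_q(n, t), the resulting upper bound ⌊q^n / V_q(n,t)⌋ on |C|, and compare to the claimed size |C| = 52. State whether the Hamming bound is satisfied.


V_q(n, t) = 9, q^n = 256, Hamming bound = 28, |C| = 52 > bound (violated).

Step 1: Compute V_q(n, t) = Σ_{j=0}^1 C(n, j) (q−1)^j.
  j = 0: C(8,0)·(1)^0 = 1·1 = 1.
  j = 1: C(8,1)·(1)^1 = 8·1 = 8.
  V_q(n, t) = 1 + 8 = 9.
Step 2: q^n = 2^8 = 256.
Step 3: Hamming bound ⌊q^n / V_q(n,t)⌋ = ⌊256/9⌋ = 28.
Step 4: Compare |C| = 52 to 28: violated.
The claimed |C| lies above the Hamming bound, so no 2-ary code of length 8 with d ≥ 3 can have 52 codewords.


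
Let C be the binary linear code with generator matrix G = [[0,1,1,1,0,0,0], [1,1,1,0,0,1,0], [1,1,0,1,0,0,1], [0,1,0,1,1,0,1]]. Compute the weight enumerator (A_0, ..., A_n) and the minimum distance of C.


Weight distribution: A_0 = 1, A_2 = 1, A_3 = 6, A_4 = 5, A_5 = 2, A_6 = 1. Minimum distance d = 2.

Enumerate all 2^4 = 16 messages m ∈ F_2^4.
For each, compute codeword c = mG in F_2^7, then tally its weight.
  m = 0000 → c = 0000000, weight = 0.
  m = 1000 → c = 0111000, weight = 3.
  m = 0100 → c = 1110010, weight = 4.
  m = 1100 → c = 1001010, weight = 3.
  m = 0010 → c = 1101001, weight = 4.
  m = 1010 → c = 1010001, weight = 3.
  m = 0110 → c = 0011011, weight = 4.
  m = 1110 → c = 0100011, weight = 3.
  m = 0001 → c = 0101101, weight = 4.
  m = 1001 → c = 0010101, weight = 3.
  m = 0101 → c = 1011111, weight = 6.
  m = 1101 → c = 1100111, weight = 5.
  m = 0011 → c = 1000100, weight = 2.
  m = 1011 → c = 1111100, weight = 5.
  m = 0111 → c = 0110110, weight = 4.
  m = 1111 → c = 0001110, weight = 3.
Tally weights:
  weight 0: 1 codewords.
  weight 2: 1 codewords.
  weight 3: 6 codewords.
  weight 4: 5 codewords.
  weight 5: 2 codewords.
  weight 6: 1 codewords.
Minimum distance d = smallest w > 0 with A_w > 0 = 2.
Sanity: Σ A_w = 16 = 2^4 = 16 ✓.


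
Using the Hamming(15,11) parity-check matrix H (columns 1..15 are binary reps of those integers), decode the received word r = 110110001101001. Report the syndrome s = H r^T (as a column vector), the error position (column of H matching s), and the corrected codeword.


s = (0, 0, 1, 0)^T, error position = 2, corrected codeword c = 100110001101001

Compute s = H r^T mod 2 one row at a time:
  s_1 = 0 + 1 + 1 + 0 + 1 + 0 + 0 + 1 = 4 ≡ 0 (mod 2).
  s_2 = 1 + 1 + 0 + 0 + 1 + 0 + 0 + 1 = 4 ≡ 0 (mod 2).
  s_3 = 1 + 0 + 0 + 0 + 1 + 0 + 0 + 1 = 3 ≡ 1 (mod 2).
  s_4 = 1 + 0 + 1 + 0 + 1 + 0 + 0 + 1 = 4 ≡ 0 (mod 2).
s = (0, 0, 1, 0)^T — this equals column 2 of H (binary 0010), so error is at position 2.
Correct: flip bit 2 of r = 110110001101001 to get c = 100110001101001.


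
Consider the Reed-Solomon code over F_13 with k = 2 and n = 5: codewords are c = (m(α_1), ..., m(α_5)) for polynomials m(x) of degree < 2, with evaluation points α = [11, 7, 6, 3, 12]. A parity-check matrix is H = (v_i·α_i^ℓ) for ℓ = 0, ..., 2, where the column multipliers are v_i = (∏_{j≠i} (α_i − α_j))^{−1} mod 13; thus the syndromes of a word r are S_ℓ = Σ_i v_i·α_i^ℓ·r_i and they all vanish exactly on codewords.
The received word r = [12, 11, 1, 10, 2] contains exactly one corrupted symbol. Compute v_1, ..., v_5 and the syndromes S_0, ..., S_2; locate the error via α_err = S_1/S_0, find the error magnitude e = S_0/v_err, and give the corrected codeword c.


S = (11, 2, 11), error at position 5, error magnitude e = 6, c = [12, 11, 1, 10, 9].

Step 1: column multipliers v_i = (∏_{j≠i}(α_i − α_j))^{−1} mod 13.
  i = 1 (α = 11): (11−7)(11−6)(11−3)(11−12) = 4·5·8·(−1) = −160 ≡ 9, so v_1 = 9^{−1} = 3 (mod 13).
  i = 2 (α = 7): (7−11)(7−6)(7−3)(7−12) = (−4)·1·4·(−5) = 80 ≡ 2, so v_2 = 2^{−1} = 7 (mod 13).
  i = 3 (α = 6): (6−11)(6−7)(6−3)(6−12) = (−5)·(−1)·3·(−6) = −90 ≡ 1, so v_3 = 1^{−1} = 1 (mod 13).
  i = 4 (α = 3): (3−11)(3−7)(3−6)(3−12) = (−8)·(−4)·(−3)·(−9) = 864 ≡ 6, so v_4 = 6^{−1} = 11 (mod 13).
  i = 5 (α = 12): (12−11)(12−7)(12−6)(12−3) = 1·5·6·9 = 270 ≡ 10, so v_5 = 10^{−1} = 4 (mod 13).
  v = [3, 7, 1, 11, 4].
Step 2: syndromes of r = [12, 11, 1, 10, 2] (all sums mod 13).
  S_0 = Σ v_i r_i = 3·12 + 7·11 + 1·1 + 11·10 + 4·2 = 232 ≡ 11.
  S_1 = Σ v_i α_i r_i = 3·11·12 + 7·7·11 + 1·6·1 + 11·3·10 + 4·12·2 = 1367 ≡ 2.
  α_i^2 mod 13 = [4, 10, 10, 9, 1].
  S_2 = Σ v_i α_i^2 r_i = 3·4·12 + 7·10·11 + 1·10·1 + 11·9·10 + 4·1·2 = 1922 ≡ 11.
  S = (11, 2, 11) ≠ 0, so r is not a codeword (an error is present).
Step 3: locate the error. For a single error e at position i, S_ℓ = v_i·e·α_i^ℓ, so α_err = S_1/S_0.
  S_0^{−1} = 11^{−1} = 6 (mod 13), so α_err = 2·6 = 12 ≡ 12 = α_5. Error position i = 5.
  Consistency check: S_2/S_1 = 11·7 = 77 ≡ 12 = α_err ✓ (single-error assumption holds).
Step 4: error magnitude e = S_0/v_5 = S_0·∏_{j≠5}(α_5 − α_j) = 11·10 = 110 ≡ 6 (mod 13).
Step 5: correct position 5: c_5 = r_5 − e = 2 − 6 ≡ 9 (mod 13). Hence c = [12, 11, 1, 10, 9].
  Check: interpolating c through the α_i gives m(x) = 6 + 10·x (degree < 2) with m(α_i) = c_i for every i, so c is indeed a codeword.


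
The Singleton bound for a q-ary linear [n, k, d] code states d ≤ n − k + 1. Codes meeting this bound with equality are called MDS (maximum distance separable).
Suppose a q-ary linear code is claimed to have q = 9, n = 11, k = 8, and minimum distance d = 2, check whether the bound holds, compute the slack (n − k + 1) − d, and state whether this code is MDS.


Singleton RHS = n − k + 1 = 4, slack = 2, bound satisfied, not MDS.

Singleton bound: d ≤ n − k + 1.
Here n = 11, k = 8, so n − k + 1 = 4.
Given d = 2, check d ≤ 4: YES.
Slack = (n − k + 1) − d = 2.
The code is NOT MDS (slack = 2 > 0).
Description: the claimed parameters are [11, 8, 2]_9; such a code would be non-MDS.


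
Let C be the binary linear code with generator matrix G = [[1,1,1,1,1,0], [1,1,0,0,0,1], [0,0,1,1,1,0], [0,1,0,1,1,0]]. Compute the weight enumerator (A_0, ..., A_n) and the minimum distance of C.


Weight distribution: A_0 = 1, A_1 = 1, A_2 = 3, A_3 = 6, A_4 = 3, A_5 = 1, A_6 = 1. Minimum distance d = 1.

Enumerate all 2^4 = 16 messages m ∈ F_2^4.
For each, compute codeword c = mG in F_2^6, then tally its weight.
  m = 0000 → c = 000000, weight = 0.
  m = 1000 → c = 111110, weight = 5.
  m = 0100 → c = 110001, weight = 3.
  m = 1100 → c = 001111, weight = 4.
  m = 0010 → c = 001110, weight = 3.
  m = 1010 → c = 110000, weight = 2.
  m = 0110 → c = 111111, weight = 6.
  m = 1110 → c = 000001, weight = 1.
  m = 0001 → c = 010110, weight = 3.
  m = 1001 → c = 101000, weight = 2.
  m = 0101 → c = 100111, weight = 4.
  m = 1101 → c = 011001, weight = 3.
  m = 0011 → c = 011000, weight = 2.
  m = 1011 → c = 100110, weight = 3.
  m = 0111 → c = 101001, weight = 3.
  m = 1111 → c = 010111, weight = 4.
Tally weights:
  weight 0: 1 codewords.
  weight 1: 1 codewords.
  weight 2: 3 codewords.
  weight 3: 6 codewords.
  weight 4: 3 codewords.
  weight 5: 1 codewords.
  weight 6: 1 codewords.
Minimum distance d = smallest w > 0 with A_w > 0 = 1.
Sanity: Σ A_w = 16 = 2^4 = 16 ✓.


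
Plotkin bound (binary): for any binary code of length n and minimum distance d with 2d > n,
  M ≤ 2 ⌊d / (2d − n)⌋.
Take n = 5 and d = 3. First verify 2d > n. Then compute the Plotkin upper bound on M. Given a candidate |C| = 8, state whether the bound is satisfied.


Plotkin bound M ≤ 6; given |C| = 8 > bound (violated).

Check applicability: 2d = 6, n = 5.
2d − n = 1 > 0, so Plotkin applies.
Compute d/(2d−n) = 3/1 ≈ 3.0000.
⌊d/(2d−n)⌋ = 3.
Plotkin bound: M ≤ 2·3 = 6.
Given |C| = 8, check: VIOLATED.
This |C| is above the Plotkin bound, so no binary code with n = 5, d = 3 and 8 codewords exists.


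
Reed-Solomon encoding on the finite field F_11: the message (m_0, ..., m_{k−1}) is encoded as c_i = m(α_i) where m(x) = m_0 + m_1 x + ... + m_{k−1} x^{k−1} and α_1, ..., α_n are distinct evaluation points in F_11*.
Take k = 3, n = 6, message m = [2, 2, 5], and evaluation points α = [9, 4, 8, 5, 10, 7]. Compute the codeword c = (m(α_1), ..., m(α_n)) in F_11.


c = [7, 2, 8, 5, 5, 8]

Message polynomial: m(x) = 2 + 2·x + 5·x^2 (mod 11).
For each evaluation point α_i, compute m(α_i) mod 11:
  α_1 = 9: Horner steps 5 → 3 → 7, so m(9) = 7.
  α_2 = 4: Horner steps 5 → 0 → 2, so m(4) = 2.
  α_3 = 8: Horner steps 5 → 9 → 8, so m(8) = 8.
  α_4 = 5: Horner steps 5 → 5 → 5, so m(5) = 5.
  α_5 = 10: Horner steps 5 → 8 → 5, so m(10) = 5.
  α_6 = 7: Horner steps 5 → 4 → 8, so m(7) = 8.
Codeword c = [7, 2, 8, 5, 5, 8] ∈ F_11^6.


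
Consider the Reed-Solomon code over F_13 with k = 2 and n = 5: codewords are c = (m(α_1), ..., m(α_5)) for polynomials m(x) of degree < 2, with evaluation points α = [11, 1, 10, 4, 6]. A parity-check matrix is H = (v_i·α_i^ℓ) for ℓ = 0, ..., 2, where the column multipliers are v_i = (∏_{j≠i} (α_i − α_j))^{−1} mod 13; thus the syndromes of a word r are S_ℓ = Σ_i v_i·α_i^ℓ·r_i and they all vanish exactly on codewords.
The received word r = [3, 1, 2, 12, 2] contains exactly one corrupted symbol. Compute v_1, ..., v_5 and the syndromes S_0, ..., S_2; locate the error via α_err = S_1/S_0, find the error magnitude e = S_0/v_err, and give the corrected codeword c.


S = (4, 1, 10), error at position 3, error magnitude e = 7, c = [3, 1, 8, 12, 2].

Step 1: column multipliers v_i = (∏_{j≠i}(α_i − α_j))^{−1} mod 13.
  i = 1 (α = 11): (11−1)(11−10)(11−4)(11−6) = 10·1·7·5 = 350 ≡ 12, so v_1 = 12^{−1} = 12 (mod 13).
  i = 2 (α = 1): (1−11)(1−10)(1−4)(1−6) = (−10)·(−9)·(−3)·(−5) = 1350 ≡ 11, so v_2 = 11^{−1} = 6 (mod 13).
  i = 3 (α = 10): (10−11)(10−1)(10−4)(10−6) = (−1)·9·6·4 = −216 ≡ 5, so v_3 = 5^{−1} = 8 (mod 13).
  i = 4 (α = 4): (4−11)(4−1)(4−10)(4−6) = (−7)·3·(−6)·(−2) = −252 ≡ 8, so v_4 = 8^{−1} = 5 (mod 13).
  i = 5 (α = 6): (6−11)(6−1)(6−10)(6−4) = (−5)·5·(−4)·2 = 200 ≡ 5, so v_5 = 5^{−1} = 8 (mod 13).
  v = [12, 6, 8, 5, 8].
Step 2: syndromes of r = [3, 1, 2, 12, 2] (all sums mod 13).
  S_0 = Σ v_i r_i = 12·3 + 6·1 + 8·2 + 5·12 + 8·2 = 134 ≡ 4.
  S_1 = Σ v_i α_i r_i = 12·11·3 + 6·1·1 + 8·10·2 + 5·4·12 + 8·6·2 = 898 ≡ 1.
  α_i^2 mod 13 = [4, 1, 9, 3, 10].
  S_2 = Σ v_i α_i^2 r_i = 12·4·3 + 6·1·1 + 8·9·2 + 5·3·12 + 8·10·2 = 634 ≡ 10.
  S = (4, 1, 10) ≠ 0, so r is not a codeword (an error is present).
Step 3: locate the error. For a single error e at position i, S_ℓ = v_i·e·α_i^ℓ, so α_err = S_1/S_0.
  S_0^{−1} = 4^{−1} = 10 (mod 13), so α_err = 1·10 = 10 ≡ 10 = α_3. Error position i = 3.
  Consistency check: S_2/S_1 = 10·1 = 10 ≡ 10 = α_err ✓ (single-error assumption holds).
Step 4: error magnitude e = S_0/v_3 = S_0·∏_{j≠3}(α_3 − α_j) = 4·5 = 20 ≡ 7 (mod 13).
Step 5: correct position 3: c_3 = r_3 − e = 2 − 7 ≡ 8 (mod 13). Hence c = [3, 1, 8, 12, 2].
  Check: interpolating c through the α_i gives m(x) = 6 + 8·x (degree < 2) with m(α_i) = c_i for every i, so c is indeed a codeword.


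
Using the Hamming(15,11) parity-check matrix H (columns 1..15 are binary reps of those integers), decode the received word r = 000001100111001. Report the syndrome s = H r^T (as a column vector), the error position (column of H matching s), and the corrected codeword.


s = (0, 0, 1, 1)^T, error position = 3, corrected codeword c = 001001100111001

Compute s = H r^T mod 2 one row at a time:
  s_1 = 0 + 0 + 1 + 1 + 1 + 0 + 0 + 1 = 4 ≡ 0 (mod 2).
  s_2 = 0 + 0 + 1 + 1 + 1 + 0 + 0 + 1 = 4 ≡ 0 (mod 2).
  s_3 = 0 + 0 + 1 + 1 + 1 + 1 + 0 + 1 = 5 ≡ 1 (mod 2).
  s_4 = 0 + 0 + 0 + 1 + 0 + 1 + 0 + 1 = 3 ≡ 1 (mod 2).
s = (0, 0, 1, 1)^T — this equals column 3 of H (binary 0011), so error is at position 3.
Correct: flip bit 3 of r = 000001100111001 to get c = 001001100111001.


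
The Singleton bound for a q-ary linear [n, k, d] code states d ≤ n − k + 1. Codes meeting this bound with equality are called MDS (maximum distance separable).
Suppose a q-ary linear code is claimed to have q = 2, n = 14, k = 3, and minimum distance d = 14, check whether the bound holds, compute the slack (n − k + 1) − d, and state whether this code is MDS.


Singleton RHS = n − k + 1 = 12, slack = -2, bound violated (no such code; not MDS).

Singleton bound: d ≤ n − k + 1.
Here n = 14, k = 3, so n − k + 1 = 12.
Given d = 14, check d ≤ 12: NO.
Slack = (n − k + 1) − d = -2.
The slack is negative: d = 14 exceeds n − k + 1 = 12 by 2, so the Singleton bound is violated and no linear [14, 3, 14]_2 code can exist. In particular it is not MDS (MDS requires d = n − k + 1 exactly).
Description: the claimed parameters are [14, 3, 14]_2; such a code would be impossible (violates the Singleton bound).


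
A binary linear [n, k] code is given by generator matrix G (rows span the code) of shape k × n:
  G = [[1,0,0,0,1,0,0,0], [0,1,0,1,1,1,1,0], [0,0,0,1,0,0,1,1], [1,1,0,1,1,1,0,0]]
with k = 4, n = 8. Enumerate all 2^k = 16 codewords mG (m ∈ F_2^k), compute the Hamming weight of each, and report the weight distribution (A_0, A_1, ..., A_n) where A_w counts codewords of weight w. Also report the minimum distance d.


Weight distribution: A_0 = 1, A_2 = 3, A_3 = 4, A_4 = 3, A_5 = 4, A_6 = 1. Minimum distance d = 2.

Enumerate all 2^4 = 16 messages m ∈ F_2^4.
For each, compute codeword c = mG in F_2^8, then tally its weight.
  m = 0000 → c = 00000000, weight = 0.
  m = 1000 → c = 10001000, weight = 2.
  m = 0100 → c = 01011110, weight = 5.
  m = 1100 → c = 11010110, weight = 5.
  m = 0010 → c = 00010011, weight = 3.
  m = 1010 → c = 10011011, weight = 5.
  m = 0110 → c = 01001101, weight = 4.
  m = 1110 → c = 11000101, weight = 4.
  m = 0001 → c = 11011100, weight = 5.
  m = 1001 → c = 01010100, weight = 3.
  m = 0101 → c = 10000010, weight = 2.
  m = 1101 → c = 00001010, weight = 2.
  m = 0011 → c = 11001111, weight = 6.
  m = 1011 → c = 01000111, weight = 4.
  m = 0111 → c = 10010001, weight = 3.
  m = 1111 → c = 00011001, weight = 3.
Tally weights:
  weight 0: 1 codewords.
  weight 2: 3 codewords.
  weight 3: 4 codewords.
  weight 4: 3 codewords.
  weight 5: 4 codewords.
  weight 6: 1 codewords.
Minimum distance d = smallest w > 0 with A_w > 0 = 2.
Sanity: Σ A_w = 16 = 2^4 = 16 ✓.


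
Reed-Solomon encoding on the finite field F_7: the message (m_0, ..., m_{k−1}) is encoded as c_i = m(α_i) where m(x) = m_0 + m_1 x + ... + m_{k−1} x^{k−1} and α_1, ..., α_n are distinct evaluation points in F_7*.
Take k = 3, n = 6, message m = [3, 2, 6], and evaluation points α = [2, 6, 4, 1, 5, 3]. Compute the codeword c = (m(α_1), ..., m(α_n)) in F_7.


c = [3, 0, 2, 4, 2, 0]

Message polynomial: m(x) = 3 + 2·x + 6·x^2 (mod 7).
For each evaluation point α_i, compute m(α_i) mod 7:
  α_1 = 2: Horner steps 6 → 0 → 3, so m(2) = 3.
  α_2 = 6: Horner steps 6 → 3 → 0, so m(6) = 0.
  α_3 = 4: Horner steps 6 → 5 → 2, so m(4) = 2.
  α_4 = 1: Horner steps 6 → 1 → 4, so m(1) = 4.
  α_5 = 5: Horner steps 6 → 4 → 2, so m(5) = 2.
  α_6 = 3: Horner steps 6 → 6 → 0, so m(3) = 0.
Codeword c = [3, 0, 2, 4, 2, 0] ∈ F_7^6.


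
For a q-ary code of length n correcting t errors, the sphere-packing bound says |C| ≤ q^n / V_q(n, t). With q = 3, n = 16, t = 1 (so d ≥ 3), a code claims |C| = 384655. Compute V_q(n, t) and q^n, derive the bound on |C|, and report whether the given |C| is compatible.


V_q(n, t) = 33, q^n = 43046721, Hamming bound = 1304446, |C| = 384655 ≤ bound (satisfied).

Step 1: Compute V_q(n, t) = Σ_{j=0}^1 C(n, j) (q−1)^j.
  j = 0: C(16,0)·(2)^0 = 1·1 = 1.
  j = 1: C(16,1)·(2)^1 = 16·2 = 32.
  V_q(n, t) = 1 + 32 = 33.
Step 2: q^n = 3^16 = 43046721.
Step 3: Hamming bound ⌊q^n / V_q(n,t)⌋ = ⌊43046721/33⌋ = 1304446.
Step 4: Compare |C| = 384655 to 1304446: satisfied.
The claimed |C| lies below the Hamming bound.


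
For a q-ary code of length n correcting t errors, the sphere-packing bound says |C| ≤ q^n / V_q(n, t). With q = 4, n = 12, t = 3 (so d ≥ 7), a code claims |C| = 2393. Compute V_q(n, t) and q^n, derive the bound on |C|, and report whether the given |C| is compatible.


V_q(n, t) = 6571, q^n = 16777216, Hamming bound = 2553, |C| = 2393 ≤ bound (satisfied).

Step 1: Compute V_q(n, t) = Σ_{j=0}^3 C(n, j) (q−1)^j.
  j = 0: C(12,0)·(3)^0 = 1·1 = 1.
  j = 1: C(12,1)·(3)^1 = 12·3 = 36.
  j = 2: C(12,2)·(3)^2 = 66·9 = 594.
  j = 3: C(12,3)·(3)^3 = 220·27 = 5940.
  V_q(n, t) = 1 + 36 + 594 + 5940 = 6571.
Step 2: q^n = 4^12 = 16777216.
Step 3: Hamming bound ⌊q^n / V_q(n,t)⌋ = ⌊16777216/6571⌋ = 2553.
Step 4: Compare |C| = 2393 to 2553: satisfied.
The claimed |C| lies below the Hamming bound.


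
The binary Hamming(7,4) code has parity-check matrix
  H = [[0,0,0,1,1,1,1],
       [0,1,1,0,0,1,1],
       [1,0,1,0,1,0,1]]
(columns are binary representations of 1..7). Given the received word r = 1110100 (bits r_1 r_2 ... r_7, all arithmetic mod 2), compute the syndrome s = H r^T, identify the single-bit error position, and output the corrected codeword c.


s = (1, 0, 1)^T, error position = 5, corrected codeword c = 1110000

Compute s = H r^T mod 2 one row at a time:
  s_1 = 0 + 1 + 0 + 0 = 1 ≡ 1 (mod 2).
  s_2 = 1 + 1 + 0 + 0 = 2 ≡ 0 (mod 2).
  s_3 = 1 + 1 + 1 + 0 = 3 ≡ 1 (mod 2).
s = (1, 0, 1)^T — this equals column 5 of H (binary 101), so error is at position 5.
Correct: flip bit 5 of r = 1110100 to get c = 1110000.


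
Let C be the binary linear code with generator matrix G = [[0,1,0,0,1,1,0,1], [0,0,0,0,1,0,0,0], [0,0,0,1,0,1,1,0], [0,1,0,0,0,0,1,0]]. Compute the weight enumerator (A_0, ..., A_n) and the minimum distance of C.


Weight distribution: A_0 = 1, A_1 = 1, A_2 = 2, A_3 = 6, A_4 = 5, A_5 = 1. Minimum distance d = 1.

Enumerate all 2^4 = 16 messages m ∈ F_2^4.
For each, compute codeword c = mG in F_2^8, then tally its weight.
  m = 0000 → c = 00000000, weight = 0.
  m = 1000 → c = 01001101, weight = 4.
  m = 0100 → c = 00001000, weight = 1.
  m = 1100 → c = 01000101, weight = 3.
  m = 0010 → c = 00010110, weight = 3.
  m = 1010 → c = 01011011, weight = 5.
  m = 0110 → c = 00011110, weight = 4.
  m = 1110 → c = 01010011, weight = 4.
  m = 0001 → c = 01000010, weight = 2.
  m = 1001 → c = 00001111, weight = 4.
  m = 0101 → c = 01001010, weight = 3.
  m = 1101 → c = 00000111, weight = 3.
  m = 0011 → c = 01010100, weight = 3.
  m = 1011 → c = 00011001, weight = 3.
  m = 0111 → c = 01011100, weight = 4.
  m = 1111 → c = 00010001, weight = 2.
Tally weights:
  weight 0: 1 codewords.
  weight 1: 1 codewords.
  weight 2: 2 codewords.
  weight 3: 6 codewords.
  weight 4: 5 codewords.
  weight 5: 1 codewords.
Minimum distance d = smallest w > 0 with A_w > 0 = 1.
Sanity: Σ A_w = 16 = 2^4 = 16 ✓.
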